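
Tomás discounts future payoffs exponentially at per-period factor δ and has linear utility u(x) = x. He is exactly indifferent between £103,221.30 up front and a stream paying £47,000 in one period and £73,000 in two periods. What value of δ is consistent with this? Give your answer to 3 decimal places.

Equating present values: 103221.30 = 47000δ + 73000δ².
So 73000δ² + 47000δ − 103221.30 = 0.
δ = (−47000 + √(47000² + 4·73000·103221.30)) / (2·73000) = (−47000 + √32349619600.00) / 146000 ≈ 0.910.

δ ≈ 0.910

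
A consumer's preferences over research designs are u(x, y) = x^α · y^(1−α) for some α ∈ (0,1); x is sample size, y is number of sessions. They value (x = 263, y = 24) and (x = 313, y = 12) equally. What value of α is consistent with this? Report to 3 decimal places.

Indifference: 263^α · 24^(1−α) = 313^α · 12^(1−α).
Rearrange to (263/313)^α = (12/24)^(1−α) and take logs: α·-0.174049 = (1−α)·-0.693147.
Thus α·(-0.867196) = -0.693147, so α = -0.693147/-0.867196 ≈ 0.799.

α ≈ 0.799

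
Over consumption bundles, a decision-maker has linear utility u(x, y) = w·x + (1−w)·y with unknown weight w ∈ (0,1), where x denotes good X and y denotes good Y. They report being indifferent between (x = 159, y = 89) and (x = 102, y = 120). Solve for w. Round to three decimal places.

Indifference: w·159 + (1−w)·89 = w·102 + (1−w)·120.
Collecting terms: w·57 = (1−w)·31.
The marginal rate of substitution is 31/57, so w = 31/(57+31) = 0.352.

w = 0.352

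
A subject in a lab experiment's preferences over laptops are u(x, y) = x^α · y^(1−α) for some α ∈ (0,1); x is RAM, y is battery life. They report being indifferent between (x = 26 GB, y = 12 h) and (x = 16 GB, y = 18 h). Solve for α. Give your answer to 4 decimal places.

α ≈ 0.4551

Set the two utilities equal: 26^α·12^(1−α) = 16^α·18^(1−α).
Rearrange to (26/16)^α = (18/12)^(1−α) and take logs: α·0.4855078 = (1−α)·0.4054651.
So α/(1−α) = (0.4054651)/(0.4855078) = 0.8351361, and α = 0.8351361/1.8351361 ≈ 0.4551.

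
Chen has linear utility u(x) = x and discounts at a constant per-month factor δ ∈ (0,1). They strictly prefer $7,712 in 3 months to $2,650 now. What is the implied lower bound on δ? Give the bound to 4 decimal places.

Under u(x) = x this choice says 2650 < δ^3·7712.
So δ^3 > 2650/7712 = 0.34362; taking the cube root of both positive sides preserves the inequality.
δ > 0.34362^(1/3) = 0.7004.

δ > 0.7004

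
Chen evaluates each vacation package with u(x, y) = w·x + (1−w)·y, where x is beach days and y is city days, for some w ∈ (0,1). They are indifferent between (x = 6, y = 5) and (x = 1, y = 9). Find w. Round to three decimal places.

w = 0.444

u(6,5) = u(1,9) means w·6 + (1−w)·5 = w·1 + (1−w)·9.
Collecting terms: w·5 = (1−w)·4.
The marginal rate of substitution is 4/5, so w = 4/(5+4) = 0.444.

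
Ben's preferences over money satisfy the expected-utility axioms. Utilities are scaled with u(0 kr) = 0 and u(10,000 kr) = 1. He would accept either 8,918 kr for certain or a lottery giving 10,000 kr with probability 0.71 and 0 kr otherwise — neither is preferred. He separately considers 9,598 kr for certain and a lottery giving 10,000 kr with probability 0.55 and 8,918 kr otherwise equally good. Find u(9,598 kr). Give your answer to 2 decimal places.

The first gamble pins u(8,918 kr): it must equal 0.71·1 + 0.29·0 = 0.71.
Then u(9,598 kr) = 0.55·u(10,000 kr) + 0.45·u(8,918 kr) = 0.55·1.00 + 0.45·0.71 = 0.8695.

0.87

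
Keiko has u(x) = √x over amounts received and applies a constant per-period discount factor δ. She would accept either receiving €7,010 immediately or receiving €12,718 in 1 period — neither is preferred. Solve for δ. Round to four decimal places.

δ ≈ 0.7424

Indifference means u(7010) = δ · u(12718), so δ = u(7010)/u(12718).
Since u(x) = √x, δ = √(7010/12718) = 0.74242.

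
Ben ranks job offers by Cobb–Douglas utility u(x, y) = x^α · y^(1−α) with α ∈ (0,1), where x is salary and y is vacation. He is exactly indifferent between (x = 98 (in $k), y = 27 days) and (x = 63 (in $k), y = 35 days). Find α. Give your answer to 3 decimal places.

The Cobb–Douglas utilities coincide, so 98^α·27^(1−α) = 63^α·35^(1−α).
Taking logs: α·ln 98 + (1−α)·ln 27 = α·ln 63 + (1−α)·ln 35, i.e. α·0.441833 = (1−α)·0.259511.
With A = 0.441833 and B = 0.259511: α·A = (1−α)·B, so α = B/(A+B) = 0.259511/0.701344 ≈ 0.370.

α ≈ 0.370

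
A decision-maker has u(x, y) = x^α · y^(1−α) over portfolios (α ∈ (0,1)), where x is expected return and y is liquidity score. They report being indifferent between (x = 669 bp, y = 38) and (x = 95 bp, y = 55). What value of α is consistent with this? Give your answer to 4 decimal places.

α ≈ 0.1593

Set the two utilities equal: 669^α·38^(1−α) = 95^α·55^(1−α).
Taking logs: α·ln 669 + (1−α)·ln 38 = α·ln 95 + (1−α)·ln 55, i.e. α·1.9519072 = (1−α)·0.3697470.
With A = 1.9519072 and B = 0.3697470: α·A = (1−α)·B, so α = B/(A+B) = 0.3697470/2.3216542 ≈ 0.1593.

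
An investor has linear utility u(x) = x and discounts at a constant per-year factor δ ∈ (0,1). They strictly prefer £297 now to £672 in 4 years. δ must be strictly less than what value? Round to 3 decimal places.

δ < 0.815

Under u(x) = x this choice says 297 > δ^4·672.
So δ^4 < 297/672 = 0.44196; taking the 4th root of both positive sides preserves the inequality.
δ < (297/672)^(1/4) ≈ 0.815.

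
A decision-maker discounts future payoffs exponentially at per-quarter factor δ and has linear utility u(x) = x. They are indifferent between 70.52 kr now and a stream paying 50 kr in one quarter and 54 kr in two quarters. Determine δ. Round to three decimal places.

δ ≈ 0.770

Equating present values: 70.52 = 50δ + 54δ².
Rearranged: 54δ² + 50δ − 70.52 = 0.
The positive root is δ = [−50 + √(50² + 4·54·70.52)] / (2·54) = (−50 + 133.163)/108 ≈ 0.770.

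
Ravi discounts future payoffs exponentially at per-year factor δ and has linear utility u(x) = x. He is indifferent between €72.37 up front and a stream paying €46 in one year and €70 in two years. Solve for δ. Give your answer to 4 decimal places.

Present value of the stream is 46·δ + 70·δ². Indifference gives 46δ + 70δ² = 72.37.
That is, 70δ² + 46δ − 72.37 = 0, a quadratic in δ.
The positive root is δ = [−46 + √(46² + 4·70·72.37)] / (2·70) = (−46 + 149.598)/140 ≈ 0.7400.

δ ≈ 0.7400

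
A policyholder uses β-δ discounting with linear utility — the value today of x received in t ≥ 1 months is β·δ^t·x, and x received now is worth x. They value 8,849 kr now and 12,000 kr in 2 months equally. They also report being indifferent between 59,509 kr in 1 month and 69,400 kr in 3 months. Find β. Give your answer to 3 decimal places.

From the later pair, β·δ^1·59509 = β·δ^3·69400; dividing through, δ^2 = 59509/69400 = 0.85748, so δ = 0.92600.
Substituting δ into 8849 = β·δ^2·12000: β = 8849/(10289.741) ≈ 0.860.

β ≈ 0.860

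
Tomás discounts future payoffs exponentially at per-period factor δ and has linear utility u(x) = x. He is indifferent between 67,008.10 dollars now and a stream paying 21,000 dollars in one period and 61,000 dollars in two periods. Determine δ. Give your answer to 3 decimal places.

δ ≈ 0.890

Equating present values: 67008.10 = 21000δ + 61000δ².
Rearranged: 61000δ² + 21000δ − 67008.10 = 0.
δ = (−21000 + √(21000² + 4·61000·67008.10)) / (2·61000) = (−21000 + √16790976400.00) / 122000 ≈ 0.890.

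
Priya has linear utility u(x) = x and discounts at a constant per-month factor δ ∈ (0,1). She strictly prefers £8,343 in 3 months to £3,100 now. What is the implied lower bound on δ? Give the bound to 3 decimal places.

Under u(x) = x this choice says 3100 < δ^3·8343.
So δ^3 > 3100/8343 = 0.37157; taking the cube root of both positive sides preserves the inequality.
δ > (3100/8343)^(1/3) ≈ 0.719.

δ > 0.719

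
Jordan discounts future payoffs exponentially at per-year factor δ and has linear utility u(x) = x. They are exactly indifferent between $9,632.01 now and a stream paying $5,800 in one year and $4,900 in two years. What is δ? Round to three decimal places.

δ ≈ 0.930

Equating present values: 9632.01 = 5800δ + 4900δ².
Rearranged: 4900δ² + 5800δ − 9632.01 = 0.
By the quadratic formula (taking the positive root), δ = (−5800 + √222427396.00) / 9800 ≈ 0.930.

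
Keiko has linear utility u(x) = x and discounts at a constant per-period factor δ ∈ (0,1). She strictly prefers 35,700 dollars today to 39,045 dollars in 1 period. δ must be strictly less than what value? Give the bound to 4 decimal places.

The preference means 35700 > δ·39045.
So δ < 35700/39045 = 0.91433.

δ < 0.9143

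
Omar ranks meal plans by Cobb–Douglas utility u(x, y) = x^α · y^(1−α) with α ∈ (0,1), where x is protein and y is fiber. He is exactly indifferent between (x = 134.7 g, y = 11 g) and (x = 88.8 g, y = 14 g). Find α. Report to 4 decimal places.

α ≈ 0.3666

Set the two utilities equal: 134.7^α·11^(1−α) = 88.8^α·14^(1−α).
Rearrange to (134.7/88.8)^α = (14/11)^(1−α) and take logs: α·0.4166634 = (1−α)·0.2411621.
With A = 0.4166634 and B = 0.2411621: α·A = (1−α)·B, so α = B/(A+B) = 0.2411621/0.6578255 ≈ 0.3666.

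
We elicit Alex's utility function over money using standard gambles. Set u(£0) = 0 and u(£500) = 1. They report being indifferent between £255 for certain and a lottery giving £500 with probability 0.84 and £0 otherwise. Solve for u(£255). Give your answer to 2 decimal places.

0.84

The indifference gives u(£255) = 0.84·u(£500) + 0.16·u(£0) = 0.84·1 + 0.16·0 = 0.84.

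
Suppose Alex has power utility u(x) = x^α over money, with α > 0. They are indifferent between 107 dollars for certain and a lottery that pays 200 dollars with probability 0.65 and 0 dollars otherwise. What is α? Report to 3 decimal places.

α ≈ 0.689

The lottery's expected utility is 0.65·u(200) + 0.35·u(0) = 0.65·200^α (since u(0) = 0 for α > 0).
Indifference: 107^α = 0.65·200^α, so (107/200)^α = 0.65.
Take logs: α = ln 0.65 / ln(107/200) ≈ 0.68871.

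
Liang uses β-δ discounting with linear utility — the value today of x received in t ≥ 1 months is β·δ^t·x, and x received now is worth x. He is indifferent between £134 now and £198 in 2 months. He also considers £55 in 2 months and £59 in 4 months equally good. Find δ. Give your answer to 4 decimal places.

δ ≈ 0.9655

Both payoffs in the second observation are in the future, so β drops out: δ^2·55 = δ^4·59 ⇒ δ^2 = 55/59 = 0.93220, so δ = 0.96551.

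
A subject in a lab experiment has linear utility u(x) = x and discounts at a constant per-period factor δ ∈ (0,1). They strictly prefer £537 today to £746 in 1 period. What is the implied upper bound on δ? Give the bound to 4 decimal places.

Under u(x) = x this choice says 537 > δ·746.
Dividing through by 746 gives δ < 0.71984.

δ < 0.7198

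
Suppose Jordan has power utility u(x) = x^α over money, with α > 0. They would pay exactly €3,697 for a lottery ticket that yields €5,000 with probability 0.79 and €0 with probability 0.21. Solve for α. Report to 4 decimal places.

Since u(0) = 0, the lottery's EU is 0.79·5000^α.
Equating: 3697^α = 0.79·5000^α, i.e. 0.7394^α = 0.79.
Taking logs: α·ln(3697/5000) = ln(0.79), so α = -0.2357223 / -0.3019162 ≈ 0.7808.

α ≈ 0.7808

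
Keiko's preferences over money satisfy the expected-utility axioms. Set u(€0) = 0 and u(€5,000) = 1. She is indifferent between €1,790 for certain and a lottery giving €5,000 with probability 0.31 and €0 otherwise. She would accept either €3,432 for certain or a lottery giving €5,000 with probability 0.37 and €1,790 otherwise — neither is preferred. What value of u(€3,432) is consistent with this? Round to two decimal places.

0.57

From the first indifference, u(€1,790) = 0.31·u(€5,000) + 0.69·u(€0) = 0.31·1 + 0.69·0 = 0.31.
The second indifference gives u(€3,432) = 0.37·u(€5,000) + 0.63·u(€1,790) = 0.37·1.00 + 0.63·0.31 = 0.5653.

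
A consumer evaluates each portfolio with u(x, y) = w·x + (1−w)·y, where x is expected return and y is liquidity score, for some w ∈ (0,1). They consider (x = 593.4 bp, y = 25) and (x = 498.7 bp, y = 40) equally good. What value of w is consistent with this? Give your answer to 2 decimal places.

Indifference: w·593.4 + (1−w)·25 = w·498.7 + (1−w)·40.
Collecting terms: w·94.7 = (1−w)·15.
The marginal rate of substitution is 15/94.7, so w = 15/(94.7+15) = 0.14.

w = 0.14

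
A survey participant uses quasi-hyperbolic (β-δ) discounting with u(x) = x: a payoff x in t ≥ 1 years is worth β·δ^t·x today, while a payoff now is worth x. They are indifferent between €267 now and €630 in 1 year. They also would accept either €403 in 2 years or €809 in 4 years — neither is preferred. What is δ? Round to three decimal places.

δ ≈ 0.706

The second indifference involves only future payoffs, so β cancels: β·δ^2·403 = β·δ^4·809, giving δ^2 = 403/809 = 0.49815, so δ = 0.70579.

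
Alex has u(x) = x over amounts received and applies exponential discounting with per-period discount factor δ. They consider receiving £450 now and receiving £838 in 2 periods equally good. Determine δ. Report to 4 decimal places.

δ ≈ 0.7328

Indifference means u(450) = δ^2 · u(838), so δ^2 = u(450)/u(838).
With u(x) = x: δ^2 = 450/838 = 0.53699.
So δ = 0.53699^(1/2) ≈ 0.7328.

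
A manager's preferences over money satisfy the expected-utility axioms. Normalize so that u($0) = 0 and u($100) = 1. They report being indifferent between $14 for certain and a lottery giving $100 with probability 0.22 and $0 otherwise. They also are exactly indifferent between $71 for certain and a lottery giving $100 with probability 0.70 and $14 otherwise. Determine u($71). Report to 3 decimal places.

The first gamble pins u($14): it must equal 0.22·1 + 0.78·0 = 0.22.
The second indifference gives u($71) = 0.70·u($100) + 0.30·u($14) = 0.70·1.00 + 0.30·0.22 = 0.7660.

0.766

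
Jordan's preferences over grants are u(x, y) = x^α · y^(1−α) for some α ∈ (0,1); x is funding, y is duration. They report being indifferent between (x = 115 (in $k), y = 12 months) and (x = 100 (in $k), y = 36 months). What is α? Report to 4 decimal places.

α ≈ 0.8871

Set the two utilities equal: 115^α·12^(1−α) = 100^α·36^(1−α).
Rearrange to (115/100)^α = (36/12)^(1−α) and take logs: α·0.1397619 = (1−α)·1.0986123.
So α/(1−α) = (1.0986123)/(0.1397619) = 7.8605993, and α = 7.8605993/8.8605993 ≈ 0.8871.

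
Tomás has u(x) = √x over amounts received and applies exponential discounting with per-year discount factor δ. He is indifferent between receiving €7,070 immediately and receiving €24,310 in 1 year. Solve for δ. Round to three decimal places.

δ ≈ 0.539

The payoff in 1 year is discounted by δ, so u(7070) = δ·u(24310) and δ = u(7070)/u(24310).
Since u(x) = √x, δ = √(7070/24310) = 0.53928.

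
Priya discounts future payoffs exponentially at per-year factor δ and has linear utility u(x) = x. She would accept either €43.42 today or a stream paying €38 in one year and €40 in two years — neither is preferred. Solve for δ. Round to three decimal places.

δ ≈ 0.670

Equating present values: 43.42 = 38δ + 40δ².
Rearranged: 40δ² + 38δ − 43.42 = 0.
By the quadratic formula (taking the positive root), δ = (−38 + √8391.20) / 80 ≈ 0.670.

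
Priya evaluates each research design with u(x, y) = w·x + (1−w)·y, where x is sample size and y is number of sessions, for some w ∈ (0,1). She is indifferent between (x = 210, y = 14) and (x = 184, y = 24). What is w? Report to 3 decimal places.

Equating utilities: w·210 + (1−w)·14 = w·184 + (1−w)·24.
Rearranging, 26·w − 10·(1−w) = 0.
So w/(1−w) = 10/26 = 0.3846, giving w = 10/(26+10) = 0.278.

w = 0.278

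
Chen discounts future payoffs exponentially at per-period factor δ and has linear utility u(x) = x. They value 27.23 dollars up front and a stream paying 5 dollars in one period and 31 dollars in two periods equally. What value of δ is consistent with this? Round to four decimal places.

The stream is worth 5δ + 31δ² today, so 5δ + 31δ² = 27.23.
Rearranged: 31δ² + 5δ − 27.23 = 0.
δ = (−5 + √(5² + 4·31·27.23)) / (2·31) = (−5 + √3401.52) / 62 ≈ 0.8600.

δ ≈ 0.8600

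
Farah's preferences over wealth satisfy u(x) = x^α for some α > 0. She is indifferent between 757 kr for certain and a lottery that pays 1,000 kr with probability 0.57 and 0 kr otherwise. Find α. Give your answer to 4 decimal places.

Since u(0) = 0, the lottery's EU is 0.57·1000^α.
Indifference: 757^α = 0.57·1000^α, so (757/1000)^α = 0.57.
α = ln(0.57) / ln(757/1000) = -0.5621189/-0.2783920 ≈ 2.0192.

α ≈ 2.0192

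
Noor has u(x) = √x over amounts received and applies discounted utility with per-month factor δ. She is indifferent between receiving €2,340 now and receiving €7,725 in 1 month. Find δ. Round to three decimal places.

δ ≈ 0.550

Indifference means u(2340) = δ · u(7725), so δ = u(2340)/u(7725).
With u(x) = √x: δ = √2340/√7725 = √(2340/7725) = 0.55037.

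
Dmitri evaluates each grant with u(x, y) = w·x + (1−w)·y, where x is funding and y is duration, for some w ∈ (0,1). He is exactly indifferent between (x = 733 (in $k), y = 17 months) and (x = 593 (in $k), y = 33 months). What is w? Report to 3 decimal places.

w = 0.103

u(733,17) = u(593,33) means w·733 + (1−w)·17 = w·593 + (1−w)·33.
w·(733−593) = (1−w)·(33−17), i.e. w·140 = (1−w)·16.
Hence w = 16/(140+16) = 16/156 = 0.103.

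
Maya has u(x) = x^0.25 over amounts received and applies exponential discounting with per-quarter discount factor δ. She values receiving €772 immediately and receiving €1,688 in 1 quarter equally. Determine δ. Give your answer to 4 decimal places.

δ ≈ 0.8224

Equating discounted utilities: u(772) = δ·u(1688) ⇒ δ = u(772)/u(1688).
With u(x) = x^0.25: δ = 772^0.25/1688^0.25 = (772/1688)^0.25 = 0.82236.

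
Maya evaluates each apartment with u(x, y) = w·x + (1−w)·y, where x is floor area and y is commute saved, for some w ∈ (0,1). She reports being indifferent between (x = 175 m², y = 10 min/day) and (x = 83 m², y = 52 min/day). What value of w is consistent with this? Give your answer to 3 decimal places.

u(175,10) = u(83,52) means w·175 + (1−w)·10 = w·83 + (1−w)·52.
Collecting terms: w·92 = (1−w)·42.
The marginal rate of substitution is 42/92, so w = 42/(92+42) = 0.313.

w = 0.313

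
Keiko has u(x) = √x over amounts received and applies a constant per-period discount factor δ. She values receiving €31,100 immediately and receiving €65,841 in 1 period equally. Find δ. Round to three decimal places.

The payoff in 1 period is discounted by δ, so u(31100) = δ·u(65841) and δ = u(31100)/u(65841).
Since u(x) = √x, δ = √(31100/65841) = 0.68728.

δ ≈ 0.687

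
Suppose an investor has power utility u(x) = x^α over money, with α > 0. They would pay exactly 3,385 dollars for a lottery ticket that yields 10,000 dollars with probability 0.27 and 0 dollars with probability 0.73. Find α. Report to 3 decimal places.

α ≈ 1.209

The lottery's expected utility is 0.27·u(10000) + 0.73·u(0) = 0.27·10000^α (since u(0) = 0 for α > 0).
Setting u(3385) equal to that: 3385^α = 0.27·10000^α ⇒ (3385/10000)^α = 0.27.
Taking logs: α·ln(3385/10000) = ln(0.27), so α = -1.309333 / -1.083231 ≈ 1.209.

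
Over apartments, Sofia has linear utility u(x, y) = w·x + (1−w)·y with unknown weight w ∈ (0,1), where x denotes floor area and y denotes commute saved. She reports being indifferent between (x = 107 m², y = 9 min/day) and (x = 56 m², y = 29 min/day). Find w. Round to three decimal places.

w = 0.282

u(107,9) = u(56,29) means w·107 + (1−w)·9 = w·56 + (1−w)·29.
Rearranging, 51·w − 20·(1−w) = 0.
The marginal rate of substitution is 20/51, so w = 20/(51+20) = 0.282.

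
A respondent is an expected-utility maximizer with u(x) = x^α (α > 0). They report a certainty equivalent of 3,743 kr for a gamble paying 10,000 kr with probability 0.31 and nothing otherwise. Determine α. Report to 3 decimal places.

Since u(0) = 0, the lottery's EU is 0.31·10000^α.
Equating: 3743^α = 0.31·10000^α, i.e. 0.3743^α = 0.31.
Take logs: α = ln 0.31 / ln(3743/10000) ≈ 1.19180.

α ≈ 1.192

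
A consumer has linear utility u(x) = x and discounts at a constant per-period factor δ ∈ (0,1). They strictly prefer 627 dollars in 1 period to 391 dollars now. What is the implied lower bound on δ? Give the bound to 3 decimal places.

Comparing present values: 391 < δ·627.
Dividing through by 627 gives δ > 0.62360.

δ > 0.624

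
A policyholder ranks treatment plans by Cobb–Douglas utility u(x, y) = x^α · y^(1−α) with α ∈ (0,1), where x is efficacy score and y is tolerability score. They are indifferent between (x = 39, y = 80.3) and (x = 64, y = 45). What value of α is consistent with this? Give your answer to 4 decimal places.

Indifference: 39^α · 80.3^(1−α) = 64^α · 45^(1−α).
Taking logs: α·ln 39 + (1−α)·ln 80.3 = α·ln 64 + (1−α)·ln 45, i.e. α·-0.4953214 = (1−α)·-0.5791071.
With A = -0.4953214 and B = -0.5791071: α·A = (1−α)·B, so α = B/(A+B) = -0.5791071/-1.0744285 ≈ 0.5390.

α ≈ 0.5390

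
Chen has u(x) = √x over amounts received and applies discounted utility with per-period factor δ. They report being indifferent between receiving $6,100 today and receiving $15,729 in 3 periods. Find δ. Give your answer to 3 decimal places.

The payoff in 3 periods is discounted by δ^3, so u(6100) = δ^3·u(15729) and δ^3 = u(6100)/u(15729).
With u(x) = √x: δ^3 = √6100/√15729 = √(6100/15729) = 0.62275.
Taking the cube root: δ = 0.62275^(1/3) ≈ 0.854.

δ ≈ 0.854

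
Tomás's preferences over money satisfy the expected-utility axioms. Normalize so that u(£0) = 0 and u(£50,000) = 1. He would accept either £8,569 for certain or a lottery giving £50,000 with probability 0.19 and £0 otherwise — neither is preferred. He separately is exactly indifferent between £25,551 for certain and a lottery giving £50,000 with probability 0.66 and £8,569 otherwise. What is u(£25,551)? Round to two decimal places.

From the first indifference, u(£8,569) = 0.19·u(£50,000) + 0.81·u(£0) = 0.19·1 + 0.81·0 = 0.19.
Chaining: u(£25,551) = 0.66·1.00 + 0.34·0.19 = 0.7246.

0.72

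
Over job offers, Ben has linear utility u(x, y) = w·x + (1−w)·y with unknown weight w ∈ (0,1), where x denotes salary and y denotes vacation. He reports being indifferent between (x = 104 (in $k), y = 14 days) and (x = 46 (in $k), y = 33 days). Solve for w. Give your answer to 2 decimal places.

u(104,14) = u(46,33) means w·104 + (1−w)·14 = w·46 + (1−w)·33.
Collecting terms: w·58 = (1−w)·19.
So w/(1−w) = 19/58 = 0.3276, giving w = 19/(58+19) = 0.25.

w = 0.25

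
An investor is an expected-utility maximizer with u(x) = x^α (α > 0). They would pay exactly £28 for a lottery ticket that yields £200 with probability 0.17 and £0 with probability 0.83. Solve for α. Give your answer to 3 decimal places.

The lottery's expected utility is 0.17·u(200) + 0.83·u(0) = 0.17·200^α (since u(0) = 0 for α > 0).
Indifference: 28^α = 0.17·200^α, so (28/200)^α = 0.17.
Taking logs: α·ln(28/200) = ln(0.17), so α = -1.771957 / -1.966113 ≈ 0.901.

α ≈ 0.901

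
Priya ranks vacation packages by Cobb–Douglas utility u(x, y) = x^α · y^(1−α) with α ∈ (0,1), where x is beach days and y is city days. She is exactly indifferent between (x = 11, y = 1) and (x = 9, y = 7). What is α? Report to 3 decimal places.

Indifference: 11^α · 1^(1−α) = 9^α · 7^(1−α).
(11/9)^α = (7/1)^(1−α); take logs: α·ln(11/9) = (1−α)·ln(7/1), i.e. α·0.200671 = (1−α)·1.945910.
Thus α·(2.146581) = 1.945910, so α = 1.945910/2.146581 ≈ 0.907.

α ≈ 0.907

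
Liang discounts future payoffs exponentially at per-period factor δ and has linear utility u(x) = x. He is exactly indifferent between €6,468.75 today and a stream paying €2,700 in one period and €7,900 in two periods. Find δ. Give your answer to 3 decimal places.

Present value of the stream is 2700·δ + 7900·δ². Indifference gives 2700δ + 7900δ² = 6468.75.
So 7900δ² + 2700δ − 6468.75 = 0.
By the quadratic formula (taking the positive root), δ = (−2700 + √211702500.00) / 15800 ≈ 0.750.

δ ≈ 0.750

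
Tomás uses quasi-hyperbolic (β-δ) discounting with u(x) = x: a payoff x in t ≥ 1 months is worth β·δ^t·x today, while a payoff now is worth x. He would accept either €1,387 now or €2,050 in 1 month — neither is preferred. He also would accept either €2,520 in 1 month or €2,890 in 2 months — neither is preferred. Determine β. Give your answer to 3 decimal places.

From the later pair, β·δ^1·2520 = β·δ^2·2890; dividing through, δ = 2520/2890 = 0.87197.
Now use the now-vs-future pair: 1387 = β·δ·2050 gives β = 1387/(0.87197·2050) ≈ 0.776.

β ≈ 0.776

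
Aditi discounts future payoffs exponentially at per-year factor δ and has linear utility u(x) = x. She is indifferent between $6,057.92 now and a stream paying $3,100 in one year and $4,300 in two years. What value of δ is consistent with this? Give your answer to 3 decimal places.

Equating present values: 6057.92 = 3100δ + 4300δ².
So 4300δ² + 3100δ − 6057.92 = 0.
The positive root is δ = [−3100 + √(3100² + 4·4300·6057.92)] / (2·4300) = (−3100 + 10668.000)/8600 ≈ 0.880.

δ ≈ 0.880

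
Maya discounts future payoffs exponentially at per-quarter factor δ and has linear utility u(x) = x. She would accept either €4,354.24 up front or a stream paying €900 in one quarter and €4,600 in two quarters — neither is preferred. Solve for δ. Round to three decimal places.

The stream is worth 900δ + 4600δ² today, so 900δ + 4600δ² = 4354.24.
So 4600δ² + 900δ − 4354.24 = 0.
δ = (−900 + √(900² + 4·4600·4354.24)) / (2·4600) = (−900 + √80928016.00) / 9200 ≈ 0.880.

δ ≈ 0.880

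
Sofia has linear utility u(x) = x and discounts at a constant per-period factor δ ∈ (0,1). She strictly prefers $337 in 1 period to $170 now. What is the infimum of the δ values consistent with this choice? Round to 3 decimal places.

δ > 0.504

Under u(x) = x this choice says 170 < δ·337.
So δ > 170/337 = 0.50445.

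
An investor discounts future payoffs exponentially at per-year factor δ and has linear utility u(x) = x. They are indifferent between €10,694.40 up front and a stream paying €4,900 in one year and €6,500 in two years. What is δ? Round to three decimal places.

The stream is worth 4900δ + 6500δ² today, so 4900δ + 6500δ² = 10694.40.
That is, 6500δ² + 4900δ − 10694.40 = 0, a quadratic in δ.
δ = (−4900 + √(4900² + 4·6500·10694.40)) / (2·6500) = (−4900 + √302064400.00) / 13000 ≈ 0.960.

δ ≈ 0.960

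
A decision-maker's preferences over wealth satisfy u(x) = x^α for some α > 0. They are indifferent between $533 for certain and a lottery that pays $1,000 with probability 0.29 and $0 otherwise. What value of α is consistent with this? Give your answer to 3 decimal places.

α ≈ 1.967

EU(lottery) = 0.29·1000^α + 0.71·0 = 0.29·1000^α.
Setting u(533) equal to that: 533^α = 0.29·1000^α ⇒ (533/1000)^α = 0.29.
Taking logs: α·ln(533/1000) = ln(0.29), so α = -1.237874 / -0.629234 ≈ 1.967.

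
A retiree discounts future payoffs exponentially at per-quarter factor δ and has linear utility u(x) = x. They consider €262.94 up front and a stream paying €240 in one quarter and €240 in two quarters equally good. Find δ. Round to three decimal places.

δ ≈ 0.660

Equating present values: 262.94 = 240δ + 240δ².
That is, 240δ² + 240δ − 262.94 = 0, a quadratic in δ.
δ = (−240 + √(240² + 4·240·262.94)) / (2·240) = (−240 + √310022.40) / 480 ≈ 0.660.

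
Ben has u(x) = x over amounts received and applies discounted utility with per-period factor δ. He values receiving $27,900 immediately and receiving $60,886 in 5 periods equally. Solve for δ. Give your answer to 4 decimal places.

δ ≈ 0.8555

Indifference means u(27900) = δ^5 · u(60886), so δ^5 = u(27900)/u(60886).
With u(x) = x: δ^5 = 27900/60886 = 0.45823.
Hence δ = (0.45823)^(1/5) = 0.855495.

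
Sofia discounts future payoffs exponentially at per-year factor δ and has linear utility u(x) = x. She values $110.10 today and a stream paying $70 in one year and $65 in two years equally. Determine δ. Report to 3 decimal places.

Present value of the stream is 70·δ + 65·δ². Indifference gives 70δ + 65δ² = 110.10.
So 65δ² + 70δ − 110.10 = 0.
By the quadratic formula (taking the positive root), δ = (−70 + √33526.00) / 130 ≈ 0.870.

δ ≈ 0.870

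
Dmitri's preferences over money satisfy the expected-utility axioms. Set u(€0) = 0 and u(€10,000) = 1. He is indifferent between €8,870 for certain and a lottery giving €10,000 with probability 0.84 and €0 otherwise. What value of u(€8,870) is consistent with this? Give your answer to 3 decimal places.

0.840

u(€8,870) equals the lottery's expected utility: 0.84·1 + 0.16·0 = 0.84.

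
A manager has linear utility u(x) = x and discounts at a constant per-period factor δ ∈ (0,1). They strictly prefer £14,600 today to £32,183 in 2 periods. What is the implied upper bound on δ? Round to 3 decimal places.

Under u(x) = x this choice says 14600 > δ^2·32183.
Hence δ^2 < 14600/32183 = 0.45366, and x ↦ x^(1/2) is increasing on (0,∞).
δ < (14600/32183)^(1/2) ≈ 0.674.

δ < 0.674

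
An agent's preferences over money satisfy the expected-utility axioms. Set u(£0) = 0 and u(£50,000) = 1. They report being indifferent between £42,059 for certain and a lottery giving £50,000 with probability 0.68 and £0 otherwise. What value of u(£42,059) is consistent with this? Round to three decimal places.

The indifference gives u(£42,059) = 0.68·u(£50,000) + 0.32·u(£0) = 0.68·1 + 0.32·0 = 0.68.

0.680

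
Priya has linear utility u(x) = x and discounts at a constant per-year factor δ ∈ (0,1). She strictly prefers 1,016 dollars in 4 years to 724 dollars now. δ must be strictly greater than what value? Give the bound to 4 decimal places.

δ > 0.9188

Comparing present values: 724 < δ^4·1016.
So δ^4 > 724/1016 = 0.71260; taking the 4th root of both positive sides preserves the inequality.
δ > (724/1016)^(1/4) ≈ 0.9188.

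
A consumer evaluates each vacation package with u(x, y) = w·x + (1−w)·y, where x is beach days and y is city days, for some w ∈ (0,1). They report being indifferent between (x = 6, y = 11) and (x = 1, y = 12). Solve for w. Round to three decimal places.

Equating utilities: w·6 + (1−w)·11 = w·1 + (1−w)·12.
Collecting terms: w·5 = (1−w)·1.
The marginal rate of substitution is 1/5, so w = 1/(5+1) = 0.167.

w = 0.167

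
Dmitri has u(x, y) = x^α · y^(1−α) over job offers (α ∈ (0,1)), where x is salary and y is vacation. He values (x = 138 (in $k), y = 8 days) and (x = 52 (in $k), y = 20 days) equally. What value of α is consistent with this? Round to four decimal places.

Set the two utilities equal: 138^α·8^(1−α) = 52^α·20^(1−α).
(138/52)^α = (20/8)^(1−α); take logs: α·ln(138/52) = (1−α)·ln(20/8), i.e. α·0.9760100 = (1−α)·0.9162907.
Thus α·(1.8923007) = 0.9162907, so α = 0.9162907/1.8923007 ≈ 0.4842.

α ≈ 0.4842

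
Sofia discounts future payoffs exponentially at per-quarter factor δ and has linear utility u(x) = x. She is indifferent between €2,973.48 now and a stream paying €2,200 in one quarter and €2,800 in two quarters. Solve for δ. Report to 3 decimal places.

δ ≈ 0.710

Equating present values: 2973.48 = 2200δ + 2800δ².
Rearranged: 2800δ² + 2200δ − 2973.48 = 0.
δ = (−2200 + √(2200² + 4·2800·2973.48)) / (2·2800) = (−2200 + √38142976.00) / 5600 ≈ 0.710.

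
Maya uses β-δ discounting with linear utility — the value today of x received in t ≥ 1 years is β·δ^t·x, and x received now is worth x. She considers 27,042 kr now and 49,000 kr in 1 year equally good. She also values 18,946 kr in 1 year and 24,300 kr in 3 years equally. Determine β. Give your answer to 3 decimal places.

From the later pair, β·δ^1·18946 = β·δ^3·24300; dividing through, δ^2 = 18946/24300 = 0.77967, so δ = 0.88299.
Substituting δ into 27042 = β·δ·49000: β = 27042/(43266.495) ≈ 0.625.

β ≈ 0.625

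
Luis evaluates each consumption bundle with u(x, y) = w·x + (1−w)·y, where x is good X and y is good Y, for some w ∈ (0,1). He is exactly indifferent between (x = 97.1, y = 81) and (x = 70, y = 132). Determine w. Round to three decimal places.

Indifference: w·97.1 + (1−w)·81 = w·70 + (1−w)·132.
Rearranging, 27.1·w − 51·(1−w) = 0.
The marginal rate of substitution is 51/27.1, so w = 51/(27.1+51) = 0.653.

w = 0.653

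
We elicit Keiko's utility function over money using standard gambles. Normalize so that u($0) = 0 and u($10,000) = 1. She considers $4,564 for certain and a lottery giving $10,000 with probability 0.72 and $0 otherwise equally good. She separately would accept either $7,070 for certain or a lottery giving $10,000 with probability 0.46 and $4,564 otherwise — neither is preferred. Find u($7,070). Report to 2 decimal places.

From the first indifference, u($4,564) = 0.72·u($10,000) + 0.28·u($0) = 0.72·1 + 0.28·0 = 0.72.
Then u($7,070) = 0.46·u($10,000) + 0.54·u($4,564) = 0.46·1.00 + 0.54·0.72 = 0.8488.

0.85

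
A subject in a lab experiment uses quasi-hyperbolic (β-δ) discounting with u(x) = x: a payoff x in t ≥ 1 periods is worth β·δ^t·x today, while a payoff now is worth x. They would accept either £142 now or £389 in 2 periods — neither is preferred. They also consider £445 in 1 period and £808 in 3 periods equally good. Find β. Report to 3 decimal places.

β ≈ 0.663

The second indifference involves only future payoffs, so β cancels: β·δ^1·445 = β·δ^3·808, giving δ^2 = 445/808 = 0.55074, so δ = 0.74212.
Now use the now-vs-future pair: 142 = β·δ^2·389 gives β = 142/(0.55074·389) ≈ 0.663.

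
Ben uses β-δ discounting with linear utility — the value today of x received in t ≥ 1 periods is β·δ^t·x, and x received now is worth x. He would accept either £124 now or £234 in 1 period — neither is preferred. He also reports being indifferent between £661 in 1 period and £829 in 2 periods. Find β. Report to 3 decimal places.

From the later pair, β·δ^1·661 = β·δ^2·829; dividing through, δ = 661/829 = 0.79735.
Substituting δ into 124 = β·δ·234: β = 124/(186.579) ≈ 0.665.

β ≈ 0.665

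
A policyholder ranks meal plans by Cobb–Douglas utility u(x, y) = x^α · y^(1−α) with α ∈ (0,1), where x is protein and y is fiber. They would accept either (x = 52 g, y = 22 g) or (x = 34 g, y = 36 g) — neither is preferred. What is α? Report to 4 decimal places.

The Cobb–Douglas utilities coincide, so 52^α·22^(1−α) = 34^α·36^(1−α).
Rearrange to (52/34)^α = (36/22)^(1−α) and take logs: α·0.4248832 = (1−α)·0.4924765.
Thus α·(0.9173597) = 0.4924765, so α = 0.4924765/0.9173597 ≈ 0.5368.

α ≈ 0.5368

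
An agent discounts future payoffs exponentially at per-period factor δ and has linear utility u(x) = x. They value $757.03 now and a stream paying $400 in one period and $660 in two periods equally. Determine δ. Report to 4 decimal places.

Equating present values: 757.03 = 400δ + 660δ².
Rearranged: 660δ² + 400δ − 757.03 = 0.
By the quadratic formula (taking the positive root), δ = (−400 + √2158559.20) / 1320 ≈ 0.8100.

δ ≈ 0.8100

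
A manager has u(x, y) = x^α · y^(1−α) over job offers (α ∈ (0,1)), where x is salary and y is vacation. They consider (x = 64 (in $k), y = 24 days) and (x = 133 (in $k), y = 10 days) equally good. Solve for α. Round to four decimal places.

α ≈ 0.5448

The Cobb–Douglas utilities coincide, so 64^α·24^(1−α) = 133^α·10^(1−α).
Rearrange to (64/133)^α = (10/24)^(1−α) and take logs: α·-0.7314660 = (1−α)·-0.8754687.
With A = -0.7314660 and B = -0.8754687: α·A = (1−α)·B, so α = B/(A+B) = -0.8754687/-1.6069347 ≈ 0.5448.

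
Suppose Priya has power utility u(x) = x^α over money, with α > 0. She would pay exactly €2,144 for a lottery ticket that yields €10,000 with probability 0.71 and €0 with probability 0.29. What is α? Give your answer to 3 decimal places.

α ≈ 0.222

The lottery's expected utility is 0.71·u(10000) + 0.29·u(0) = 0.71·10000^α (since u(0) = 0 for α > 0).
Setting u(2144) equal to that: 2144^α = 0.71·10000^α ⇒ (2144/10000)^α = 0.71.
Take logs: α = ln 0.71 / ln(2144/10000) ≈ 0.22241.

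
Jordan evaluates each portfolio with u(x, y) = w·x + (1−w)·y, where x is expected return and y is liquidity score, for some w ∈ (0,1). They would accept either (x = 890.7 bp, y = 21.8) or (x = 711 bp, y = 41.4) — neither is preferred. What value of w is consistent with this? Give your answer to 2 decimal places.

w = 0.10

u(890.7,21.8) = u(711,41.4) means w·890.7 + (1−w)·21.8 = w·711 + (1−w)·41.4.
Collecting terms: w·179.7 = (1−w)·19.6.
The marginal rate of substitution is 19.6/179.7, so w = 19.6/(179.7+19.6) = 0.10.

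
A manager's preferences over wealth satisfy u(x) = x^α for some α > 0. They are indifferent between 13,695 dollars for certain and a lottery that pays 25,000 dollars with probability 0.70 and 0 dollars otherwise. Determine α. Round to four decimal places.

α ≈ 0.5926

EU(lottery) = 0.70·25000^α + 0.30·0 = 0.70·25000^α.
Indifference: 13695^α = 0.70·25000^α, so (13695/25000)^α = 0.70.
Taking logs: α·ln(13695/25000) = ln(0.70), so α = -0.3566749 / -0.6018450 ≈ 0.5926.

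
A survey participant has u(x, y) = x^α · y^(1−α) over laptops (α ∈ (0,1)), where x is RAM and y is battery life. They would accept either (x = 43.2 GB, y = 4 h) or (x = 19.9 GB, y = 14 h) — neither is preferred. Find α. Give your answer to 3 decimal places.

Indifference: 43.2^α · 4^(1−α) = 19.9^α · 14^(1−α).
(43.2/19.9)^α = (14/4)^(1−α); take logs: α·ln(43.2/19.9) = (1−α)·ln(14/4), i.e. α·0.775121 = (1−α)·1.252763.
With A = 0.775121 and B = 1.252763: α·A = (1−α)·B, so α = B/(A+B) = 1.252763/2.027884 ≈ 0.618.

α ≈ 0.618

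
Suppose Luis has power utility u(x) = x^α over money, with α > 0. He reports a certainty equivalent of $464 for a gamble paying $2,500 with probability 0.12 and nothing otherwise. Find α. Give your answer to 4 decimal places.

The lottery's expected utility is 0.12·u(2500) + 0.88·u(0) = 0.12·2500^α (since u(0) = 0 for α > 0).
Setting u(464) equal to that: 464^α = 0.12·2500^α ⇒ (464/2500)^α = 0.12.
α = ln(0.12) / ln(464/2500) = -2.1202635/-1.6841615 ≈ 1.2589.

α ≈ 1.2589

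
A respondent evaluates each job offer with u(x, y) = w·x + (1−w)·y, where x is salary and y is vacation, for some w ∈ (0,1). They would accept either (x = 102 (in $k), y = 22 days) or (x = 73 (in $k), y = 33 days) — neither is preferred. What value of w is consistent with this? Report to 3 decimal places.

Indifference: w·102 + (1−w)·22 = w·73 + (1−w)·33.
Rearranging, 29·w − 11·(1−w) = 0.
The marginal rate of substitution is 11/29, so w = 11/(29+11) = 0.275.

w = 0.275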